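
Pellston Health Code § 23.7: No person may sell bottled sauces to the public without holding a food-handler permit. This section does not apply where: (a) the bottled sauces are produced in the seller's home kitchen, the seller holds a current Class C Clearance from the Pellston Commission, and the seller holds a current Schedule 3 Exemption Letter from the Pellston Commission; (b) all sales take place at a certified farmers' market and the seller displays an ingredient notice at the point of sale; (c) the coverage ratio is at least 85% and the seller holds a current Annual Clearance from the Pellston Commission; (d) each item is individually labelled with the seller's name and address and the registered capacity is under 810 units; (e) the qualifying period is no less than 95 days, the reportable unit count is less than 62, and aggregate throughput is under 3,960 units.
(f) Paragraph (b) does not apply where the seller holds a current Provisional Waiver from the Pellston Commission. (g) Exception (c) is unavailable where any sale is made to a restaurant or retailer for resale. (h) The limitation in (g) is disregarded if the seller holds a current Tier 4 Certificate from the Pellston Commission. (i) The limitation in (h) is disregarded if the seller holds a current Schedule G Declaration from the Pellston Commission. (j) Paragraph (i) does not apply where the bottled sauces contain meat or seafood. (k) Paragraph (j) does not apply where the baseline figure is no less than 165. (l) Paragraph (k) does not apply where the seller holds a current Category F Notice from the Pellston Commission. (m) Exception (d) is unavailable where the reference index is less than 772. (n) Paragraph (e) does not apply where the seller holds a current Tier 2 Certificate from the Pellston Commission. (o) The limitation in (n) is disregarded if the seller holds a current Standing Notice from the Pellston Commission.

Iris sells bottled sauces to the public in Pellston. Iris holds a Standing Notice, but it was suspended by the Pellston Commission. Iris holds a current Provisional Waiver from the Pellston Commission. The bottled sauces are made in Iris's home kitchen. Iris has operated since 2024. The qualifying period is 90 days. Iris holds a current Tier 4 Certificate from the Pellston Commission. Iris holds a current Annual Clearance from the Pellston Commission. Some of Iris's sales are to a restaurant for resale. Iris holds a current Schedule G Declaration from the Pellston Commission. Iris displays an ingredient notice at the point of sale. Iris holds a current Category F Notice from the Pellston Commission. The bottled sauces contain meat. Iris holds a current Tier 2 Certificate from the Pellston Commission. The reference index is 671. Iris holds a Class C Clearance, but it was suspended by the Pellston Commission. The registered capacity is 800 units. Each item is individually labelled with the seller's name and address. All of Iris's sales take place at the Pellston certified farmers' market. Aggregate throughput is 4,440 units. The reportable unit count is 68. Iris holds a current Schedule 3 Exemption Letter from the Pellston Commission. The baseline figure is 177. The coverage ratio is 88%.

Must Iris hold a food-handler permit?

No — exception (c) applies; Iris is not required to hold a food-handler permit.

Exception (a) requires that the seller holds a current Class C Clearance from the Pellston Commission; but there is no Class C Clearance in force, so (a) is unavailable.
Exception (b): all sales are at a certified farmers' market; an ingredient notice is displayed — every condition holds. But: (f) applies — a current Provisional Waiver is held. So (b) is unavailable.
Exception (c)'s conditions are all satisfied: the coverage ratio is 88%, meeting the 85% threshold; a current Annual Clearance is held. Under paragraphs (g)–(l): (g) is triggered (some sales are to a restaurant for resale), but is itself disapplied by (h): (h) is triggered — a current Tier 4 Certificate is held. (i) would limit (h) — a current Schedule G Declaration is held — but (j) sets (i) aside: (j) operates against (i): the bottled sauces contain meat. (k) is engaged (the baseline figure is 177, meeting the 165 threshold), but yields to (l): (l) operates against (k): a current Category F Notice is held. (c) remains available.
All of (d)'s requirements are met (items are individually labelled; the registered capacity is 800 units, under the 810 units limit). But applying paragraph (m): (m) is engaged — the reference index is 671, less than the 772 limit. Exception (d) does not apply.
Exception (e) fails — the qualifying period is 90 days, short of 95 days.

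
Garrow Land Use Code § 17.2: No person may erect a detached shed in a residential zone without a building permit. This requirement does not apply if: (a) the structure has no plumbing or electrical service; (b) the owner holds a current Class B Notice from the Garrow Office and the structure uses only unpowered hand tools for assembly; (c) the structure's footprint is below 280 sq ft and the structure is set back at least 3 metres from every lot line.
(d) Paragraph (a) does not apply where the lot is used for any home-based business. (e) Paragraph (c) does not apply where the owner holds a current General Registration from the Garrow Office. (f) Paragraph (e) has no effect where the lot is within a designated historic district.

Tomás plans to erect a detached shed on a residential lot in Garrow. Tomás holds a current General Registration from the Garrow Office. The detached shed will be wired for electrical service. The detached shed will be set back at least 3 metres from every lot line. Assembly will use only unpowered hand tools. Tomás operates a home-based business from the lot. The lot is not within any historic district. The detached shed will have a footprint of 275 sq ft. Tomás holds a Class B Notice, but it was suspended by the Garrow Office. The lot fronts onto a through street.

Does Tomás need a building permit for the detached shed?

Yes — Tomás must obtain a building permit.

Exception (a) requires that the structure has no plumbing or electrical service; but electrical service is planned, so (a) is unavailable.
Exception (b) fails — no current Class B Notice is held.
Exception (c) is satisfied on its face — the structure's footprint is 275 sq ft, below the 280 sq ft limit; the setback is at least 3 m on every side. Turning to paragraphs (e)–(f): (e) applies — a current General Registration is held. (f), which would lift (e), is not engaged — the lot is not in a historic district. Exception (c) does not apply.
Every exception is unavailable, so the rule governs.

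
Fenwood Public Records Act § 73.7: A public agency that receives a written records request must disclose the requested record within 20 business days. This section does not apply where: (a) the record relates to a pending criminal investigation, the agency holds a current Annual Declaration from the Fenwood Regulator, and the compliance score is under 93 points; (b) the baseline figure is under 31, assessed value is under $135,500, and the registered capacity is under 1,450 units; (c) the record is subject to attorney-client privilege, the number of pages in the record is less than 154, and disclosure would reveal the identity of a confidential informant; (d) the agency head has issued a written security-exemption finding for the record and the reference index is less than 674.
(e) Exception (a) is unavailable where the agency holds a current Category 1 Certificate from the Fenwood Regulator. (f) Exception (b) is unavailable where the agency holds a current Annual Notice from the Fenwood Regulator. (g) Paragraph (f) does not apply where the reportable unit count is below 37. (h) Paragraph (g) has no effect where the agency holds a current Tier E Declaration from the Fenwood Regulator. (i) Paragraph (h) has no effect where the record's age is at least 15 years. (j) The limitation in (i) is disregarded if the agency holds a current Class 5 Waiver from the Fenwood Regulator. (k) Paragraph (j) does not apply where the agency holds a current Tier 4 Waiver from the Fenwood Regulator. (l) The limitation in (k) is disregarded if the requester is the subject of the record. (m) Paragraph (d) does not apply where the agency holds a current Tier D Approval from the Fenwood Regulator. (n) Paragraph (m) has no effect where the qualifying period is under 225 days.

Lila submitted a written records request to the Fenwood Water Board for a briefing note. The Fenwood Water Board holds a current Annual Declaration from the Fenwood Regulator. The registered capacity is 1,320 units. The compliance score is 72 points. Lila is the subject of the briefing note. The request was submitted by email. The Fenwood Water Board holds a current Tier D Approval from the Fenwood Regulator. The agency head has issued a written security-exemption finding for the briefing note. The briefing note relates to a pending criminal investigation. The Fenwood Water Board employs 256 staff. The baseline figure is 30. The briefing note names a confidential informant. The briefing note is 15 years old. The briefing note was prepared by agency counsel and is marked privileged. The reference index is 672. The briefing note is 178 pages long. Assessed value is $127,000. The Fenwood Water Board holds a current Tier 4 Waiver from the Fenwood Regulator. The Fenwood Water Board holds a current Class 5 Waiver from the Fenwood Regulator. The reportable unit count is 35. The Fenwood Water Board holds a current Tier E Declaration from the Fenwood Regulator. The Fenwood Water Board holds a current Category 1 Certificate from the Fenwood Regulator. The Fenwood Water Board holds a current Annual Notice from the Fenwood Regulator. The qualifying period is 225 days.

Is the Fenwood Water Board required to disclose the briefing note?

All of (a)'s requirements are met (the briefing note relates to a pending investigation; a current Annual Declaration is held; the compliance score is 72 points, under the 93 points limit). However, paragraph (e) must be considered: (e) is triggered — a current Category 1 Certificate is held. So (a) is unavailable.
Exception (b): the baseline figure is 30, under the 31 limit; assessed value is $127,000, under the $135,500 limit; the registered capacity is 1,320 units, under the 1,450 units limit — every condition holds. Turning to paragraphs (f)–(l): (f) operates — a current Annual Notice is held. (g) is triggered (the reportable unit count is 35, below the 37 limit), but is overridden by (h): (h) operates against (g): a current Tier E Declaration is held. (i) applies (the record's age is 15 years, meeting the 15 years threshold), but is overridden by (j): (j) is engaged — a current Class 5 Waiver is held. (k) would limit (j) — a current Tier 4 Waiver is held — but (l) sets (k) aside: (l) applies — Lila is the subject of the briefing note. Exception (b) does not apply.
Exception (c) requires that the number of pages in the record is less than 154; but the number of pages in the record is 178, not less than 154, so (c) is unavailable.
Exception (d): a written security-exemption finding has been issued; the reference index is 672, less than the 674 limit — every condition holds. However, paragraphs (m)–(n) must be considered: (m) is triggered — a current Tier D Approval is held. (n) is not engaged (the qualifying period is 225 days, not under 225 days), so (m) stands. Exception (d) does not apply.
No exception is made out. the Fenwood Water Board falls within the general rule.

Yes — the Fenwood Water Board must disclose the briefing note.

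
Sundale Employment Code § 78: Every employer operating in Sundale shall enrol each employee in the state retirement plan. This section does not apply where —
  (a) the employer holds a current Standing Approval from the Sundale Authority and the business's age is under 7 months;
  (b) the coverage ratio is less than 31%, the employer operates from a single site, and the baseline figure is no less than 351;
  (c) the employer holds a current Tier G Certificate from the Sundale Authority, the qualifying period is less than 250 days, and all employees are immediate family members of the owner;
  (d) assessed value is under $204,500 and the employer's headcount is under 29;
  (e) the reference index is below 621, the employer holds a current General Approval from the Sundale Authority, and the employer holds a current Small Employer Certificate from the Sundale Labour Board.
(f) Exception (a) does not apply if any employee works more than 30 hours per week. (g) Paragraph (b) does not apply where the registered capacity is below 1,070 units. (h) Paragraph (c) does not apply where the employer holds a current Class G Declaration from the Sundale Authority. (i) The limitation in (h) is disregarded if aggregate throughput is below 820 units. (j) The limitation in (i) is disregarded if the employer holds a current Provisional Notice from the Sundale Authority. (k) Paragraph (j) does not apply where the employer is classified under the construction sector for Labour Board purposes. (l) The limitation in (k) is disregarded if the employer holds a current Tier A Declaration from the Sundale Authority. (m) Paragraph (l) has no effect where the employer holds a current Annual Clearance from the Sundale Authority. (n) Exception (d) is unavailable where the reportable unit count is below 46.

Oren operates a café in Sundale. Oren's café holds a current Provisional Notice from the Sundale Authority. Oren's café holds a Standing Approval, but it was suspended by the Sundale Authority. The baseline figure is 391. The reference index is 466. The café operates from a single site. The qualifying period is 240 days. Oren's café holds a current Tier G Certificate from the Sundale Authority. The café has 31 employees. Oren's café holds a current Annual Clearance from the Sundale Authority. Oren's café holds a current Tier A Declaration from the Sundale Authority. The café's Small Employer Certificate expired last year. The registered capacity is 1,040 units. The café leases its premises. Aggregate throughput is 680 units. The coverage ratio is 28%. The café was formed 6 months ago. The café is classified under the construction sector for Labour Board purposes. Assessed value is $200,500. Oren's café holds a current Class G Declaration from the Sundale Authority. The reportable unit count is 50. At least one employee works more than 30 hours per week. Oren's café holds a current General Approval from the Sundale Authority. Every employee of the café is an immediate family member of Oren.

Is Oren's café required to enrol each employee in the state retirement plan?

Exception (a) fails — there is no Standing Approval in force.
Exception (b)'s conditions are all satisfied: the coverage ratio is 28%, less than the 31% limit; the employer operates from a single site; the baseline figure is 391, meeting the 351 threshold. But applying paragraph (g): (g) is engaged — the registered capacity is 1,040 units, below the 1,070 units limit. Exception (b) does not apply.
All of (c)'s requirements are met (a current Tier G Certificate is held; the qualifying period is 240 days, less than the 250 days limit; every employee is an immediate family member). As to paragraphs (h)–(m): (h) is triggered (a current Class G Declaration is held), but is overridden by (i): (i) operates against (h): aggregate throughput is 680 units, below the 820 units limit. (j) applies (a current Provisional Notice is held), but is itself disapplied by (k): (k) operates against (j): the café is classified under the construction sector. (l) would limit (k) — a current Tier A Declaration is held — but (m) sets (l) aside: (m) applies — a current Annual Clearance is held. (c) remains available.
Exception (d) requires that the employer's headcount is under 29; but the employer's headcount is 31, not under 29, so (d) is unavailable.
Exception (e) requires that the employer holds a current Small Employer Certificate from the Sundale Labour Board; but the Small Employer Certificate has expired, so (e) is unavailable.

No — exception (c) applies; Oren's café is not required to enrol each employee in the state retirement plan.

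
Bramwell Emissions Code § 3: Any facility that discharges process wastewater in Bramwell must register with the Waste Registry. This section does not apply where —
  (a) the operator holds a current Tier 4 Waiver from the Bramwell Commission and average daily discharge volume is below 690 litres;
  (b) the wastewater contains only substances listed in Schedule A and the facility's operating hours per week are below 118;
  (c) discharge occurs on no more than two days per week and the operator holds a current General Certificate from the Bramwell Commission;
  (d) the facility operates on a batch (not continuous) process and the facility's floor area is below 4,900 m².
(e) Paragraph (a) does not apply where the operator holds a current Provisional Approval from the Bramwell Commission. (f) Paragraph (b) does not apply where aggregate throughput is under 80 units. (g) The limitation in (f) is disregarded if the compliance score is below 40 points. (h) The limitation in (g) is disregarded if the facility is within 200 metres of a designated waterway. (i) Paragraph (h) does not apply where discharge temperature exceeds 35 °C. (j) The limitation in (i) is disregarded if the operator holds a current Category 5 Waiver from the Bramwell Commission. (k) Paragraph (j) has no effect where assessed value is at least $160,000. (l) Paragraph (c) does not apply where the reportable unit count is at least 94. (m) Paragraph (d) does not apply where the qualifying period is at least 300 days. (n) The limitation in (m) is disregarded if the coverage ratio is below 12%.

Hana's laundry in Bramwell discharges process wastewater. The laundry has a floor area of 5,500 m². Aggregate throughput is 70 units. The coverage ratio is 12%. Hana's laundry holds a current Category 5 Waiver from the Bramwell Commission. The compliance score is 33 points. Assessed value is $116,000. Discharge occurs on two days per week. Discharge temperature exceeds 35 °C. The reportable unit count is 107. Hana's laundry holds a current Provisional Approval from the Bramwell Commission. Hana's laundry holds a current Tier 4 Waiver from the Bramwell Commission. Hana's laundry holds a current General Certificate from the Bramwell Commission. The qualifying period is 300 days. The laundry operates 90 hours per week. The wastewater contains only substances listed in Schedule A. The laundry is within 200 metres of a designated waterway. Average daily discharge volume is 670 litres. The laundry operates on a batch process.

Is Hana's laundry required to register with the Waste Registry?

Exception (a)'s conditions are all satisfied: a current Tier 4 Waiver is held; average daily discharge volume is 670 litres, below the 690 litres limit. However, paragraph (e) must be considered: (e) is triggered — a current Provisional Approval is held. Exception (a) does not apply.
Exception (b)'s conditions are all satisfied: the wastewater is Schedule-A-only; the facility's operating hours per week are 90, below the 118 limit. However, paragraphs (f)–(k) must be considered: (f) is triggered — aggregate throughput is 70 units, under the 80 units limit. (g) operates (the compliance score is 33 points, below the 40 points limit), but is set aside by (h): (h) operates against (g): the laundry is within 200 m of a designated waterway. (i) is triggered (discharge temperature exceeds 35 °C), but is set aside by (j): (j) applies — a current Category 5 Waiver is held. (k), which would lift (j), is inapplicable — assessed value is $116,000, short of $160,000. Exception (b) does not apply.
Exception (c) is satisfied on its face — discharge occurs on no more than two days per week; a current General Certificate is held. But applying paragraph (l): (l) is engaged — the reportable unit count is 107, meeting the 94 threshold. So (c) is unavailable.
Exception (d) does not apply: the facility's floor area is 5,500 m², not below 4,900 m².
None of the exceptions is available; § 3 applies in full.

Yes — Hana's laundry must register with the Waste Registry.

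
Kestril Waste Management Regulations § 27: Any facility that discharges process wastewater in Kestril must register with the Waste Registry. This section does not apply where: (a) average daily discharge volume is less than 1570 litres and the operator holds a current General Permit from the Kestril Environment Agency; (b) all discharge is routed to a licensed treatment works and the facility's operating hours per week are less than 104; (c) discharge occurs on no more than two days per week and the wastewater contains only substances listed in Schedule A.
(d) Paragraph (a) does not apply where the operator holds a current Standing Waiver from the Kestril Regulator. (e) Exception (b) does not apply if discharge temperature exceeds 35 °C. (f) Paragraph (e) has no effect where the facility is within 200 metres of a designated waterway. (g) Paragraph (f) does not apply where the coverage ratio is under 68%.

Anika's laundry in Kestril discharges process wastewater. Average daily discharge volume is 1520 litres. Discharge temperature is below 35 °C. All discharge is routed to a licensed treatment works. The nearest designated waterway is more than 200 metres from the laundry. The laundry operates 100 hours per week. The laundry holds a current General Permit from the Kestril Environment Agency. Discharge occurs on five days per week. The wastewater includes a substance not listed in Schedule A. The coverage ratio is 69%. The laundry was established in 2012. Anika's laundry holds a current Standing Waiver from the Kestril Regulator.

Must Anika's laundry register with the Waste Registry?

No — exception (b) applies; Anika's laundry is not required to register with the Waste Registry.

Exception (a): average daily discharge volume is 1520 litres, less than the 1570 litres limit; a current General Permit is held — every condition holds. However, paragraph (d) must be considered: (d) applies — a current Standing Waiver is held. So (a) is unavailable.
All of (b)'s requirements are met (discharge is routed to a licensed treatment works; the facility's operating hours per week are 100, less than the 104 limit). As to paragraphs (e)–(g): (e), which would limit (b), does not operate here: discharge temperature is below 35 °C. So (b) applies.
Exception (c) fails — discharge occurs on five days per week.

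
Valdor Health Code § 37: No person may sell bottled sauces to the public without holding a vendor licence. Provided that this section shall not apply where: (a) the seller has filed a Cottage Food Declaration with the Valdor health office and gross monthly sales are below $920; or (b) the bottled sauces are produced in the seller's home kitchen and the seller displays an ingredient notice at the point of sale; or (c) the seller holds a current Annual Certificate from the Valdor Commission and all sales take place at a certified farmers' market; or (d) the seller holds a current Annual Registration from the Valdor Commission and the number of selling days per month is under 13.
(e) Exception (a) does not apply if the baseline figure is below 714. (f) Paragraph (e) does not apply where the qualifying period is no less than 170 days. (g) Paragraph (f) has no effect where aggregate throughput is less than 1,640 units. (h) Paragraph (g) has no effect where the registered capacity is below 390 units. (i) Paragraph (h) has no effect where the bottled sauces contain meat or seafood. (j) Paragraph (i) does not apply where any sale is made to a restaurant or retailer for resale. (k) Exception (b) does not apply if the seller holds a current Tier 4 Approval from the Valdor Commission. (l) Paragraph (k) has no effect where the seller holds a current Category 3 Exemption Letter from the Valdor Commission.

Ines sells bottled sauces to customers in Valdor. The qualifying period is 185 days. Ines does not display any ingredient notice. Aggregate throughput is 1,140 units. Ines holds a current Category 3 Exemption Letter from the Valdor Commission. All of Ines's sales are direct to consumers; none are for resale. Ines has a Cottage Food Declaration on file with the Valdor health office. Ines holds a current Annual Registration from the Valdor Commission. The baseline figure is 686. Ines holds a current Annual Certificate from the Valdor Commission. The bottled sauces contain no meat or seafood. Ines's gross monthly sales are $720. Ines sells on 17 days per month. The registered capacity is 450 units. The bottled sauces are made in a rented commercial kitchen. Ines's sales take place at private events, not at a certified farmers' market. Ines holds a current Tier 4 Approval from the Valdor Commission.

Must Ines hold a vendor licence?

Exception (a) is satisfied on its face — a Cottage Food Declaration is on file; gross monthly sales are $720, below the $920 limit. But: (e) operates — the baseline figure is 686, below the 714 limit. (f) would limit (e) — the qualifying period is 185 days, meeting the 170 days threshold — but (g) sets (f) aside: (g) operates against (f): aggregate throughput is 1,140 units, less than the 1,640 units limit. (h) is inapplicable (the registered capacity is 450 units, not below 390 units), so (g) stands. (a) is therefore removed.
Exception (b) requires that the bottled sauces are produced in the seller's home kitchen; but the bottled sauces are made in a commercial kitchen, not a home kitchen, so (b) is unavailable.
Exception (c) does not apply: sales are at private events, not a certified farmers' market.
Exception (d) requires that the number of selling days per month is under 13; but the number of selling days per month is 17, not under 13, so (d) is unavailable.
No exception displaces § 37.

Yes — Ines must hold a vendor licence.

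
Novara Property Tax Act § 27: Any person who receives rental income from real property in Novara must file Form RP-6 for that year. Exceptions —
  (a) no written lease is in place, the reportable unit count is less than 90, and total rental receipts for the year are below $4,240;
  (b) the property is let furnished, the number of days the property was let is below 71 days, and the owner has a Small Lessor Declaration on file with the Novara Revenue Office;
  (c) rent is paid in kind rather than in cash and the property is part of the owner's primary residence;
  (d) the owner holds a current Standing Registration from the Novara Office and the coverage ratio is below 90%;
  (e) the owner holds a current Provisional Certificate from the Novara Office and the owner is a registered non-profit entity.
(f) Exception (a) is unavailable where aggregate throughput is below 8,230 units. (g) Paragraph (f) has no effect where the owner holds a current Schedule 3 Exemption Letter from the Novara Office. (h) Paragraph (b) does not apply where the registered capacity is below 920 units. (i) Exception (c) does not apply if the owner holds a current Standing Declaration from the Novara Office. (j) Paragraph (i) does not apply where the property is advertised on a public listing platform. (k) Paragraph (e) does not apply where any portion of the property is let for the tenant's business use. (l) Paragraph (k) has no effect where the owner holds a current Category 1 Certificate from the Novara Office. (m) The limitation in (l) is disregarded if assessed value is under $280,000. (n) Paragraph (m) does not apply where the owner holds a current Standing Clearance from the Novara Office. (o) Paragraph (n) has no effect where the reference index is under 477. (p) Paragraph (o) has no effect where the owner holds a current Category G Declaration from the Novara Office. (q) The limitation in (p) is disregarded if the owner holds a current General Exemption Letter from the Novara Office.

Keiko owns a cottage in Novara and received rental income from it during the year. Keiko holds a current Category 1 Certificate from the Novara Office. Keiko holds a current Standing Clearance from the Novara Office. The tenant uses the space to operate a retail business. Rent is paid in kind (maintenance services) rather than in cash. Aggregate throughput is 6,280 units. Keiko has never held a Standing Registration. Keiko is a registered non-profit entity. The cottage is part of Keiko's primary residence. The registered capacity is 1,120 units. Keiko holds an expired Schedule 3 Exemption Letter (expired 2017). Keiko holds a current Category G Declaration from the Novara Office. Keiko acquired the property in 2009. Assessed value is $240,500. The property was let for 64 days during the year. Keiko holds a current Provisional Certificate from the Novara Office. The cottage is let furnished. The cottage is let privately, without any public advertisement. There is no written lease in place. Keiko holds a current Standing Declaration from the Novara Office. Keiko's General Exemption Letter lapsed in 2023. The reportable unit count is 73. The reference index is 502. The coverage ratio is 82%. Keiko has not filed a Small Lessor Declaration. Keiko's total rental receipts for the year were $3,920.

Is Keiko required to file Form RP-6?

Exception (a) is satisfied on its face — there is no written lease; the reportable unit count is 73, less than the 90 limit; total rental receipts for the year are $3,920, below the $4,240 limit. But: (f) operates against (a): aggregate throughput is 6,280 units, below the 8,230 units limit. (g), which would lift (f), is inapplicable — there is no Schedule 3 Exemption Letter in force. (a) is therefore removed.
Exception (b) fails — no Small Lessor Declaration is on file.
All of (c)'s requirements are met (rent is paid in kind; the cottage is part of the primary residence). However, paragraphs (i)–(j) must be considered: (i) operates against (c): a current Standing Declaration is held. (j), which would lift (i), does not operate here — the property is let privately without advertisement. Exception (c) does not apply.
Exception (d) fails — no current Standing Registration is held.
Exception (e) is satisfied on its face — a current Provisional Certificate is held; Keiko is a registered non-profit. As to paragraphs (k)–(q): (k) would limit (e) — the space is let for business use — but (l) sets (k) aside: (l) is triggered — a current Category 1 Certificate is held. (m) would limit (l) — assessed value is $240,500, under the $280,000 limit — but (n) sets (m) aside: (n) operates against (m): a current Standing Clearance is held. (o), which would lift (n), is not engaged — the reference index is 502, not under 477. (e) remains available.

No — exception (e) applies; Keiko is not required to file Form RP-6.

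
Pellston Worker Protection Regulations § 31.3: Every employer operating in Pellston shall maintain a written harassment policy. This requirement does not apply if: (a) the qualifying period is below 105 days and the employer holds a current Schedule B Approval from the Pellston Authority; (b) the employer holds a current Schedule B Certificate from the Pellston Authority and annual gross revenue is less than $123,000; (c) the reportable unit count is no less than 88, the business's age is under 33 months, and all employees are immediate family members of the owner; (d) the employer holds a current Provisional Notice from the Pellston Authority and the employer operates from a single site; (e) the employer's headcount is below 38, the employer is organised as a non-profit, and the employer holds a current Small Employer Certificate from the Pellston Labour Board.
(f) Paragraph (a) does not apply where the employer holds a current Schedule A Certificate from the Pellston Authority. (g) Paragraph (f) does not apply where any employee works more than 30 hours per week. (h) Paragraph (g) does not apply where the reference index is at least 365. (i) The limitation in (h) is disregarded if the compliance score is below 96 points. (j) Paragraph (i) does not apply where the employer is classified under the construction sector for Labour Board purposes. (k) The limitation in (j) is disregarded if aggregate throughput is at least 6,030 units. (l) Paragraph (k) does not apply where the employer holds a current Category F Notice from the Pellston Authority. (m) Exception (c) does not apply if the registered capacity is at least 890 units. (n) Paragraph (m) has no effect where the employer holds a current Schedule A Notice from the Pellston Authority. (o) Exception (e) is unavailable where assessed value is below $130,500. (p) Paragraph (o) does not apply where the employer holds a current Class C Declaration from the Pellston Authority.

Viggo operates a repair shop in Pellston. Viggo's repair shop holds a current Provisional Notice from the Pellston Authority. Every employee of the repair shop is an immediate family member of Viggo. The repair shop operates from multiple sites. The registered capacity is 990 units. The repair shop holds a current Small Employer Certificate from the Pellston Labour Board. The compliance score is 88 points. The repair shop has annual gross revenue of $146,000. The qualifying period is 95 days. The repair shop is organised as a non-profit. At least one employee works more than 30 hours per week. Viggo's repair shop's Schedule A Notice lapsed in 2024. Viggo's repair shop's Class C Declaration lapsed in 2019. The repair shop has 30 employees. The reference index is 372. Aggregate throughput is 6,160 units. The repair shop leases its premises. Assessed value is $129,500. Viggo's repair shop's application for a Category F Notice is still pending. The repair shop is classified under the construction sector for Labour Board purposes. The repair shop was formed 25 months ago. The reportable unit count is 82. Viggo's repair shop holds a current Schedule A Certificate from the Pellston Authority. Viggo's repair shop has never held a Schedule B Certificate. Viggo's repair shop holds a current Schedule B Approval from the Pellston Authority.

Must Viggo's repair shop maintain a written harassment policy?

All of (a)'s requirements are met (the qualifying period is 95 days, below the 105 days limit; a current Schedule B Approval is held). Considering the limiting provisions: (f) would limit (a) — a current Schedule A Certificate is held — but (g) sets (f) aside: (g) is triggered — at least one employee exceeds 30 hours/week. (h) is engaged (the reference index is 372, meeting the 365 threshold), but is overridden by (i): (i) operates against (h): the compliance score is 88 points, below the 96 points limit. (j) would limit (i) — the repair shop is classified under the construction sector — but (k) sets (j) aside: (k) operates — aggregate throughput is 6,160 units, meeting the 6,030 units threshold. (l), which would lift (k), does not operate here — no current Category F Notice is held. Exception (a) stands.
Exception (b) does not apply: there is no Schedule B Certificate in force.
Exception (c) fails — the reportable unit count is 82, short of 88.
Exception (d) requires that the employer operates from a single site; but the employer operates from multiple sites, so (d) is unavailable.
Exception (e): the employer's headcount is 30, below the 38 limit; the employer is a non-profit; a current Small Employer Certificate is held — every condition holds. But applying paragraphs (o)–(p): (o) operates against (e): assessed value is $129,500, below the $130,500 limit. (p), which would lift (o), is not engaged — no current Class C Declaration is held. So (e) is unavailable.

No — exception (a) applies; Viggo's repair shop is not required to maintain a written harassment policy.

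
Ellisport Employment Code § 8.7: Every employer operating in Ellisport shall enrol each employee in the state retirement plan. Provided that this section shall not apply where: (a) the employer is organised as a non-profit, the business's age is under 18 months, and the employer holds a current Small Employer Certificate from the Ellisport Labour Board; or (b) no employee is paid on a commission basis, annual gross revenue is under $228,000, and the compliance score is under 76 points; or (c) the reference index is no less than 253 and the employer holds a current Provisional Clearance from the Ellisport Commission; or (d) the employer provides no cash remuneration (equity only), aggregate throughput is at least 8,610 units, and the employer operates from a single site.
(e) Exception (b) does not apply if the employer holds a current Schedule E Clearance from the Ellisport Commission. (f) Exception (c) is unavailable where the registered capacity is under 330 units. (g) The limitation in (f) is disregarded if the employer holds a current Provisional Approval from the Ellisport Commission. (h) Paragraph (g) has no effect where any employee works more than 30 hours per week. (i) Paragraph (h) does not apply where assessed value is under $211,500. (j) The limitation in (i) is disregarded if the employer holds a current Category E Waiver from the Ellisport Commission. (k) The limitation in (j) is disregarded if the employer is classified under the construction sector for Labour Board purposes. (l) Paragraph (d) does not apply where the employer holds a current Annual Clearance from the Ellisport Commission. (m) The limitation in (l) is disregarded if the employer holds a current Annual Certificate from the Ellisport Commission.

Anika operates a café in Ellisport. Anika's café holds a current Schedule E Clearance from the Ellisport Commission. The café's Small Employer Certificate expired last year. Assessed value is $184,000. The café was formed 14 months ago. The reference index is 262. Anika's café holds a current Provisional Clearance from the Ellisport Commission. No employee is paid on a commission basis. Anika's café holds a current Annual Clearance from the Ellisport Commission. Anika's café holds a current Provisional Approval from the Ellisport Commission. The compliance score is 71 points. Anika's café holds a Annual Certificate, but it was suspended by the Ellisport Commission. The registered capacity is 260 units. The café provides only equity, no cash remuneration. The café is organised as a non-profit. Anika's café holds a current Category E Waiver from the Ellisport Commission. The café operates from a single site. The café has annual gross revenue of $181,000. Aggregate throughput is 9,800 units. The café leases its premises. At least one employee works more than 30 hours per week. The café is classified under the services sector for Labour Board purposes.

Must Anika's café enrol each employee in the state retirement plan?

Yes — Anika's café must enrol each employee in the state retirement plan.

Exception (a) fails — the Small Employer Certificate has expired.
Exception (b)'s conditions are all satisfied: no employee is paid on commission; annual gross revenue is $181,000, under the $228,000 limit; the compliance score is 71 points, under the 76 points limit. However, paragraph (e) must be considered: (e) operates against (b): a current Schedule E Clearance is held. Exception (b) does not apply.
Exception (c): the reference index is 262, meeting the 253 threshold; a current Provisional Clearance is held — every condition holds. However, paragraphs (f)–(k) must be considered: (f) is engaged — the registered capacity is 260 units, under the 330 units limit. (g) operates (a current Provisional Approval is held), but is displaced by (h): (h) operates against (g): at least one employee exceeds 30 hours/week. (i) would limit (h) — assessed value is $184,000, under the $211,500 limit — but (j) sets (i) aside: (j) operates against (i): a current Category E Waiver is held. (k) is not triggered (the café is classified under the services sector), so (j) stands. Exception (c) does not apply.
Exception (d) is satisfied on its face — remuneration is equity-only; aggregate throughput is 9,800 units, meeting the 8,610 units threshold; the employer operates from a single site. But: (l) applies — a current Annual Clearance is held. (m) is not triggered (no current Annual Certificate is held), so (l) stands. (d) is therefore removed.
No exception applies. The general rule governs.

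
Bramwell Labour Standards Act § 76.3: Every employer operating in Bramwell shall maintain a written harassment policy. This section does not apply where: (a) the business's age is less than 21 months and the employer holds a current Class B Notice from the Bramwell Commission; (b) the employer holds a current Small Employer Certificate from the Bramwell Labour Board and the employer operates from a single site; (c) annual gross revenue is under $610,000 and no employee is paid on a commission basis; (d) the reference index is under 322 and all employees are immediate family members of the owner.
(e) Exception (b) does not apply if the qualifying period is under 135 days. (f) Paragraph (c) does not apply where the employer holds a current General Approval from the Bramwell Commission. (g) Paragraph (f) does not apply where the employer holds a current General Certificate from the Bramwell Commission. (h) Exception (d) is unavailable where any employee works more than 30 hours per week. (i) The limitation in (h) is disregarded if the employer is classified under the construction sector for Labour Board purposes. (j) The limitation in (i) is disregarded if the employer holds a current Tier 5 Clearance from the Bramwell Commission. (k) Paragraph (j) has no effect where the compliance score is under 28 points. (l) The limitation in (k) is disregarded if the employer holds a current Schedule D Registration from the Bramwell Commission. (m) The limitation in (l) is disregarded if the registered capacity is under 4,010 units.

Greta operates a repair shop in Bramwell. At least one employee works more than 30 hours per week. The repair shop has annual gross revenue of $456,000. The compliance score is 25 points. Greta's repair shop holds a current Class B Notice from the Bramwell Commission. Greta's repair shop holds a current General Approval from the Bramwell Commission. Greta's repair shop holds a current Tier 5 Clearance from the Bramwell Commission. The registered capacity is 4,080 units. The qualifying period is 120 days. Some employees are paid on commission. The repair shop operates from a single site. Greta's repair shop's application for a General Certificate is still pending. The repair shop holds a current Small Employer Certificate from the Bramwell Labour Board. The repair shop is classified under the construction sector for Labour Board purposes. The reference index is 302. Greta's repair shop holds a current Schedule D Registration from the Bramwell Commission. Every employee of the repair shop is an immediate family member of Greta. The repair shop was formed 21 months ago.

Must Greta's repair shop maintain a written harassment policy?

Exception (a) does not apply: the business's age is 21 months, not less than 21 months.
All of (b)'s requirements are met (a current Small Employer Certificate is held; the employer operates from a single site). But applying paragraph (e): (e) operates against (b): the qualifying period is 120 days, under the 135 days limit. So (b) is unavailable.
Exception (c) requires that no employee is paid on a commission basis; but some employees are paid on commission, so (c) is unavailable.
Exception (d)'s conditions are all satisfied: the reference index is 302, under the 322 limit; every employee is an immediate family member. However, paragraphs (h)–(m) must be considered: (h) is engaged — at least one employee exceeds 30 hours/week. (i) would limit (h) — the repair shop is classified under the construction sector — but (j) sets (i) aside: (j) operates against (i): a current Tier 5 Clearance is held. (k) would limit (j) — the compliance score is 25 points, under the 28 points limit — but (l) sets (k) aside: (l) operates against (k): a current Schedule D Registration is held. (m) is not triggered (the registered capacity is 4,080 units, not under 4,010 units), so (l) stands. Exception (d) does not apply.
None of the exceptions is available; § 76.3 applies in full.

Yes — Greta's repair shop must maintain a written harassment policy.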